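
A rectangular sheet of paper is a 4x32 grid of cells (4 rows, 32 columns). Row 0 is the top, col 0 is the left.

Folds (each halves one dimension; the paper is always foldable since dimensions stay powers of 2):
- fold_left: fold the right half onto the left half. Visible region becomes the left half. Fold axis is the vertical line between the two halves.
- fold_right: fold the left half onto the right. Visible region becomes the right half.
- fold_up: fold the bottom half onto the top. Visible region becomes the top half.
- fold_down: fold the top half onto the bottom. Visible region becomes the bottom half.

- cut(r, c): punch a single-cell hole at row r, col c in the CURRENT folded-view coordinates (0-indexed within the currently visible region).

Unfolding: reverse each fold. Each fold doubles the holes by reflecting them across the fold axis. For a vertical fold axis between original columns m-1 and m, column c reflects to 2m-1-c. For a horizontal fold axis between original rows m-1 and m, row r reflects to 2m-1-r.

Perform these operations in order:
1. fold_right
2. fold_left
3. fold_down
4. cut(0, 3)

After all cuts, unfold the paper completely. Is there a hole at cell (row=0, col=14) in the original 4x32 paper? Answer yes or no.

Op 1 fold_right: fold axis v@16; visible region now rows[0,4) x cols[16,32) = 4x16
Op 2 fold_left: fold axis v@24; visible region now rows[0,4) x cols[16,24) = 4x8
Op 3 fold_down: fold axis h@2; visible region now rows[2,4) x cols[16,24) = 2x8
Op 4 cut(0, 3): punch at orig (2,19); cuts so far [(2, 19)]; region rows[2,4) x cols[16,24) = 2x8
Unfold 1 (reflect across h@2): 2 holes -> [(1, 19), (2, 19)]
Unfold 2 (reflect across v@24): 4 holes -> [(1, 19), (1, 28), (2, 19), (2, 28)]
Unfold 3 (reflect across v@16): 8 holes -> [(1, 3), (1, 12), (1, 19), (1, 28), (2, 3), (2, 12), (2, 19), (2, 28)]
Holes: [(1, 3), (1, 12), (1, 19), (1, 28), (2, 3), (2, 12), (2, 19), (2, 28)]

Answer: no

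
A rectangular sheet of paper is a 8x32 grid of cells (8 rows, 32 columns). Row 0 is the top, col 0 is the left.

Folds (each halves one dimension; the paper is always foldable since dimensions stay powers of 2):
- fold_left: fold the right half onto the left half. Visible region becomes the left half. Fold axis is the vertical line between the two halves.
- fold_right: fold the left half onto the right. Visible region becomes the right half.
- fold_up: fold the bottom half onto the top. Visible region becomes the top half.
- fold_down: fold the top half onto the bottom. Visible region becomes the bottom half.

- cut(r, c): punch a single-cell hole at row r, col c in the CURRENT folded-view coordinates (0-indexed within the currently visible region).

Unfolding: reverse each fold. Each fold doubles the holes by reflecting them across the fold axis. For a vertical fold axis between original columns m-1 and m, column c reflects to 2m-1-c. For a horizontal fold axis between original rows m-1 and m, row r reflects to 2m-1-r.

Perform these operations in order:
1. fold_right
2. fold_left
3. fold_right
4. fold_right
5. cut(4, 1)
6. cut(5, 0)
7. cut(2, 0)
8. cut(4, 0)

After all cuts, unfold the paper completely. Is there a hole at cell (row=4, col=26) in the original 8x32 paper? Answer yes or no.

Answer: yes

Derivation:
Op 1 fold_right: fold axis v@16; visible region now rows[0,8) x cols[16,32) = 8x16
Op 2 fold_left: fold axis v@24; visible region now rows[0,8) x cols[16,24) = 8x8
Op 3 fold_right: fold axis v@20; visible region now rows[0,8) x cols[20,24) = 8x4
Op 4 fold_right: fold axis v@22; visible region now rows[0,8) x cols[22,24) = 8x2
Op 5 cut(4, 1): punch at orig (4,23); cuts so far [(4, 23)]; region rows[0,8) x cols[22,24) = 8x2
Op 6 cut(5, 0): punch at orig (5,22); cuts so far [(4, 23), (5, 22)]; region rows[0,8) x cols[22,24) = 8x2
Op 7 cut(2, 0): punch at orig (2,22); cuts so far [(2, 22), (4, 23), (5, 22)]; region rows[0,8) x cols[22,24) = 8x2
Op 8 cut(4, 0): punch at orig (4,22); cuts so far [(2, 22), (4, 22), (4, 23), (5, 22)]; region rows[0,8) x cols[22,24) = 8x2
Unfold 1 (reflect across v@22): 8 holes -> [(2, 21), (2, 22), (4, 20), (4, 21), (4, 22), (4, 23), (5, 21), (5, 22)]
Unfold 2 (reflect across v@20): 16 holes -> [(2, 17), (2, 18), (2, 21), (2, 22), (4, 16), (4, 17), (4, 18), (4, 19), (4, 20), (4, 21), (4, 22), (4, 23), (5, 17), (5, 18), (5, 21), (5, 22)]
Unfold 3 (reflect across v@24): 32 holes -> [(2, 17), (2, 18), (2, 21), (2, 22), (2, 25), (2, 26), (2, 29), (2, 30), (4, 16), (4, 17), (4, 18), (4, 19), (4, 20), (4, 21), (4, 22), (4, 23), (4, 24), (4, 25), (4, 26), (4, 27), (4, 28), (4, 29), (4, 30), (4, 31), (5, 17), (5, 18), (5, 21), (5, 22), (5, 25), (5, 26), (5, 29), (5, 30)]
Unfold 4 (reflect across v@16): 64 holes -> [(2, 1), (2, 2), (2, 5), (2, 6), (2, 9), (2, 10), (2, 13), (2, 14), (2, 17), (2, 18), (2, 21), (2, 22), (2, 25), (2, 26), (2, 29), (2, 30), (4, 0), (4, 1), (4, 2), (4, 3), (4, 4), (4, 5), (4, 6), (4, 7), (4, 8), (4, 9), (4, 10), (4, 11), (4, 12), (4, 13), (4, 14), (4, 15), (4, 16), (4, 17), (4, 18), (4, 19), (4, 20), (4, 21), (4, 22), (4, 23), (4, 24), (4, 25), (4, 26), (4, 27), (4, 28), (4, 29), (4, 30), (4, 31), (5, 1), (5, 2), (5, 5), (5, 6), (5, 9), (5, 10), (5, 13), (5, 14), (5, 17), (5, 18), (5, 21), (5, 22), (5, 25), (5, 26), (5, 29), (5, 30)]
Holes: [(2, 1), (2, 2), (2, 5), (2, 6), (2, 9), (2, 10), (2, 13), (2, 14), (2, 17), (2, 18), (2, 21), (2, 22), (2, 25), (2, 26), (2, 29), (2, 30), (4, 0), (4, 1), (4, 2), (4, 3), (4, 4), (4, 5), (4, 6), (4, 7), (4, 8), (4, 9), (4, 10), (4, 11), (4, 12), (4, 13), (4, 14), (4, 15), (4, 16), (4, 17), (4, 18), (4, 19), (4, 20), (4, 21), (4, 22), (4, 23), (4, 24), (4, 25), (4, 26), (4, 27), (4, 28), (4, 29), (4, 30), (4, 31), (5, 1), (5, 2), (5, 5), (5, 6), (5, 9), (5, 10), (5, 13), (5, 14), (5, 17), (5, 18), (5, 21), (5, 22), (5, 25), (5, 26), (5, 29), (5, 30)]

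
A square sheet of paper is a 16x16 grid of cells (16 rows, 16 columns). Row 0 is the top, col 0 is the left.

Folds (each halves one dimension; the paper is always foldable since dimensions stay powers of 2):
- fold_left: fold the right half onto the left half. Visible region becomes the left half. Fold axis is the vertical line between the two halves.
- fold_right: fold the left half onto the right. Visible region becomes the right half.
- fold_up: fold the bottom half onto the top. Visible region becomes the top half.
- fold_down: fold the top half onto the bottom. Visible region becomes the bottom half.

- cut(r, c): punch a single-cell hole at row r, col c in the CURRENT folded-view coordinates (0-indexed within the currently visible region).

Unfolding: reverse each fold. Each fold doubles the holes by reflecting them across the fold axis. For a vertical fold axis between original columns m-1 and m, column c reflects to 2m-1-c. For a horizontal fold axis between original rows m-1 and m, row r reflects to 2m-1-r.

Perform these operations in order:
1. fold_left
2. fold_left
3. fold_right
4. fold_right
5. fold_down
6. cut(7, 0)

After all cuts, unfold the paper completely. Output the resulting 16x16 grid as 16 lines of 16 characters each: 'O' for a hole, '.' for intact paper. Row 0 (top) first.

Answer: OOOOOOOOOOOOOOOO
................
................
................
................
................
................
................
................
................
................
................
................
................
................
OOOOOOOOOOOOOOOO

Derivation:
Op 1 fold_left: fold axis v@8; visible region now rows[0,16) x cols[0,8) = 16x8
Op 2 fold_left: fold axis v@4; visible region now rows[0,16) x cols[0,4) = 16x4
Op 3 fold_right: fold axis v@2; visible region now rows[0,16) x cols[2,4) = 16x2
Op 4 fold_right: fold axis v@3; visible region now rows[0,16) x cols[3,4) = 16x1
Op 5 fold_down: fold axis h@8; visible region now rows[8,16) x cols[3,4) = 8x1
Op 6 cut(7, 0): punch at orig (15,3); cuts so far [(15, 3)]; region rows[8,16) x cols[3,4) = 8x1
Unfold 1 (reflect across h@8): 2 holes -> [(0, 3), (15, 3)]
Unfold 2 (reflect across v@3): 4 holes -> [(0, 2), (0, 3), (15, 2), (15, 3)]
Unfold 3 (reflect across v@2): 8 holes -> [(0, 0), (0, 1), (0, 2), (0, 3), (15, 0), (15, 1), (15, 2), (15, 3)]
Unfold 4 (reflect across v@4): 16 holes -> [(0, 0), (0, 1), (0, 2), (0, 3), (0, 4), (0, 5), (0, 6), (0, 7), (15, 0), (15, 1), (15, 2), (15, 3), (15, 4), (15, 5), (15, 6), (15, 7)]
Unfold 5 (reflect across v@8): 32 holes -> [(0, 0), (0, 1), (0, 2), (0, 3), (0, 4), (0, 5), (0, 6), (0, 7), (0, 8), (0, 9), (0, 10), (0, 11), (0, 12), (0, 13), (0, 14), (0, 15), (15, 0), (15, 1), (15, 2), (15, 3), (15, 4), (15, 5), (15, 6), (15, 7), (15, 8), (15, 9), (15, 10), (15, 11), (15, 12), (15, 13), (15, 14), (15, 15)]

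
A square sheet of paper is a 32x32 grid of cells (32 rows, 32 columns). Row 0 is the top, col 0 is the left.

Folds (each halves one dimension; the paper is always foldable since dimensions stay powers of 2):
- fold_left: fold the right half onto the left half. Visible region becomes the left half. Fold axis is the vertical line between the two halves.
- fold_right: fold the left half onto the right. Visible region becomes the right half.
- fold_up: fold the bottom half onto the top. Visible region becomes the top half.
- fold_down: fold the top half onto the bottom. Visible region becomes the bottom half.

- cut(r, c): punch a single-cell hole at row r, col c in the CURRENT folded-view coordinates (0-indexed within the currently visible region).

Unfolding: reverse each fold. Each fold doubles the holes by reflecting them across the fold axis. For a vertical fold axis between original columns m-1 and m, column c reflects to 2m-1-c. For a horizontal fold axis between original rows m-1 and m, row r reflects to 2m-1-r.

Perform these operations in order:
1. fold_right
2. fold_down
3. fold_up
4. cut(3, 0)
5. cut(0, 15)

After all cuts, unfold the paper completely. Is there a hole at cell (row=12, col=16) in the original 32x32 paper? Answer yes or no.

Answer: yes

Derivation:
Op 1 fold_right: fold axis v@16; visible region now rows[0,32) x cols[16,32) = 32x16
Op 2 fold_down: fold axis h@16; visible region now rows[16,32) x cols[16,32) = 16x16
Op 3 fold_up: fold axis h@24; visible region now rows[16,24) x cols[16,32) = 8x16
Op 4 cut(3, 0): punch at orig (19,16); cuts so far [(19, 16)]; region rows[16,24) x cols[16,32) = 8x16
Op 5 cut(0, 15): punch at orig (16,31); cuts so far [(16, 31), (19, 16)]; region rows[16,24) x cols[16,32) = 8x16
Unfold 1 (reflect across h@24): 4 holes -> [(16, 31), (19, 16), (28, 16), (31, 31)]
Unfold 2 (reflect across h@16): 8 holes -> [(0, 31), (3, 16), (12, 16), (15, 31), (16, 31), (19, 16), (28, 16), (31, 31)]
Unfold 3 (reflect across v@16): 16 holes -> [(0, 0), (0, 31), (3, 15), (3, 16), (12, 15), (12, 16), (15, 0), (15, 31), (16, 0), (16, 31), (19, 15), (19, 16), (28, 15), (28, 16), (31, 0), (31, 31)]
Holes: [(0, 0), (0, 31), (3, 15), (3, 16), (12, 15), (12, 16), (15, 0), (15, 31), (16, 0), (16, 31), (19, 15), (19, 16), (28, 15), (28, 16), (31, 0), (31, 31)]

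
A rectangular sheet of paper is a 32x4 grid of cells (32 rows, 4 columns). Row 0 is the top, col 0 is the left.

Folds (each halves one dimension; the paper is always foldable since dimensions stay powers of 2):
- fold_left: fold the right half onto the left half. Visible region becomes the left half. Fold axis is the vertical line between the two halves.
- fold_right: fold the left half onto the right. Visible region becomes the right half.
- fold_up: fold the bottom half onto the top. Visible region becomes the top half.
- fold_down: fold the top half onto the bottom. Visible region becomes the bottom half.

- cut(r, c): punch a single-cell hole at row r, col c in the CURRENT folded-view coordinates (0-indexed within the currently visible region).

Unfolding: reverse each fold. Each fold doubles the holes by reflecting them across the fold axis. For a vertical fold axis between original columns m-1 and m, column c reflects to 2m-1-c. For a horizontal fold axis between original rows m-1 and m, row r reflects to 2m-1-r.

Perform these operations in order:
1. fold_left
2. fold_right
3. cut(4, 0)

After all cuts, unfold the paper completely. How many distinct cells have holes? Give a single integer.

Op 1 fold_left: fold axis v@2; visible region now rows[0,32) x cols[0,2) = 32x2
Op 2 fold_right: fold axis v@1; visible region now rows[0,32) x cols[1,2) = 32x1
Op 3 cut(4, 0): punch at orig (4,1); cuts so far [(4, 1)]; region rows[0,32) x cols[1,2) = 32x1
Unfold 1 (reflect across v@1): 2 holes -> [(4, 0), (4, 1)]
Unfold 2 (reflect across v@2): 4 holes -> [(4, 0), (4, 1), (4, 2), (4, 3)]

Answer: 4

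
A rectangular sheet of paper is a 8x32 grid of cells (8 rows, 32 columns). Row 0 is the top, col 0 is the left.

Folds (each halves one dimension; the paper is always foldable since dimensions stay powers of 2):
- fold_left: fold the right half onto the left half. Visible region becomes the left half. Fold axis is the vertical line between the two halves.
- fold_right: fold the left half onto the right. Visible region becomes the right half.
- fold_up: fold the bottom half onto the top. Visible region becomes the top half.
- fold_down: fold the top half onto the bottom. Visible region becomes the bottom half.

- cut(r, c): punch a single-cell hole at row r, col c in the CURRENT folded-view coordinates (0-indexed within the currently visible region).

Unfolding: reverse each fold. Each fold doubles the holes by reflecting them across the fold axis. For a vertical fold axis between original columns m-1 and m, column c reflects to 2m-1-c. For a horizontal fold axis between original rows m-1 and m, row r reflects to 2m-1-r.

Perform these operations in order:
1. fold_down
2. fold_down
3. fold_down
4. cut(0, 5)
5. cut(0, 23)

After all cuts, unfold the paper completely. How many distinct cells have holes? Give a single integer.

Answer: 16

Derivation:
Op 1 fold_down: fold axis h@4; visible region now rows[4,8) x cols[0,32) = 4x32
Op 2 fold_down: fold axis h@6; visible region now rows[6,8) x cols[0,32) = 2x32
Op 3 fold_down: fold axis h@7; visible region now rows[7,8) x cols[0,32) = 1x32
Op 4 cut(0, 5): punch at orig (7,5); cuts so far [(7, 5)]; region rows[7,8) x cols[0,32) = 1x32
Op 5 cut(0, 23): punch at orig (7,23); cuts so far [(7, 5), (7, 23)]; region rows[7,8) x cols[0,32) = 1x32
Unfold 1 (reflect across h@7): 4 holes -> [(6, 5), (6, 23), (7, 5), (7, 23)]
Unfold 2 (reflect across h@6): 8 holes -> [(4, 5), (4, 23), (5, 5), (5, 23), (6, 5), (6, 23), (7, 5), (7, 23)]
Unfold 3 (reflect across h@4): 16 holes -> [(0, 5), (0, 23), (1, 5), (1, 23), (2, 5), (2, 23), (3, 5), (3, 23), (4, 5), (4, 23), (5, 5), (5, 23), (6, 5), (6, 23), (7, 5), (7, 23)]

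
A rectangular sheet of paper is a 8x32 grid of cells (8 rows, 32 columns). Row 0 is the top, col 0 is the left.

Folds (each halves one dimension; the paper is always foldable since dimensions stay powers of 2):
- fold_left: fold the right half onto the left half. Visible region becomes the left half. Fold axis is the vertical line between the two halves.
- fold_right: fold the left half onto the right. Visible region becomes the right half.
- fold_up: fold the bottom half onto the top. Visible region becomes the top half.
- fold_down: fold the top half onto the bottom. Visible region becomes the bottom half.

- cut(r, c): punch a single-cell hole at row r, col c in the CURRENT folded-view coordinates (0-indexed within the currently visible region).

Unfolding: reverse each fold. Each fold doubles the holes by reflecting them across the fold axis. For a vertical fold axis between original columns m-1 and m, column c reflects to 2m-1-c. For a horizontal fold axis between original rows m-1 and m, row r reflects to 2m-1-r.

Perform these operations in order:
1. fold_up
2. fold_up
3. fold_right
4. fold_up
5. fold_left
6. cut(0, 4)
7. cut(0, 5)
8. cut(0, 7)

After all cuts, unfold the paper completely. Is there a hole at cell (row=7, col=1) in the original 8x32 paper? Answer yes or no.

Answer: no

Derivation:
Op 1 fold_up: fold axis h@4; visible region now rows[0,4) x cols[0,32) = 4x32
Op 2 fold_up: fold axis h@2; visible region now rows[0,2) x cols[0,32) = 2x32
Op 3 fold_right: fold axis v@16; visible region now rows[0,2) x cols[16,32) = 2x16
Op 4 fold_up: fold axis h@1; visible region now rows[0,1) x cols[16,32) = 1x16
Op 5 fold_left: fold axis v@24; visible region now rows[0,1) x cols[16,24) = 1x8
Op 6 cut(0, 4): punch at orig (0,20); cuts so far [(0, 20)]; region rows[0,1) x cols[16,24) = 1x8
Op 7 cut(0, 5): punch at orig (0,21); cuts so far [(0, 20), (0, 21)]; region rows[0,1) x cols[16,24) = 1x8
Op 8 cut(0, 7): punch at orig (0,23); cuts so far [(0, 20), (0, 21), (0, 23)]; region rows[0,1) x cols[16,24) = 1x8
Unfold 1 (reflect across v@24): 6 holes -> [(0, 20), (0, 21), (0, 23), (0, 24), (0, 26), (0, 27)]
Unfold 2 (reflect across h@1): 12 holes -> [(0, 20), (0, 21), (0, 23), (0, 24), (0, 26), (0, 27), (1, 20), (1, 21), (1, 23), (1, 24), (1, 26), (1, 27)]
Unfold 3 (reflect across v@16): 24 holes -> [(0, 4), (0, 5), (0, 7), (0, 8), (0, 10), (0, 11), (0, 20), (0, 21), (0, 23), (0, 24), (0, 26), (0, 27), (1, 4), (1, 5), (1, 7), (1, 8), (1, 10), (1, 11), (1, 20), (1, 21), (1, 23), (1, 24), (1, 26), (1, 27)]
Unfold 4 (reflect across h@2): 48 holes -> [(0, 4), (0, 5), (0, 7), (0, 8), (0, 10), (0, 11), (0, 20), (0, 21), (0, 23), (0, 24), (0, 26), (0, 27), (1, 4), (1, 5), (1, 7), (1, 8), (1, 10), (1, 11), (1, 20), (1, 21), (1, 23), (1, 24), (1, 26), (1, 27), (2, 4), (2, 5), (2, 7), (2, 8), (2, 10), (2, 11), (2, 20), (2, 21), (2, 23), (2, 24), (2, 26), (2, 27), (3, 4), (3, 5), (3, 7), (3, 8), (3, 10), (3, 11), (3, 20), (3, 21), (3, 23), (3, 24), (3, 26), (3, 27)]
Unfold 5 (reflect across h@4): 96 holes -> [(0, 4), (0, 5), (0, 7), (0, 8), (0, 10), (0, 11), (0, 20), (0, 21), (0, 23), (0, 24), (0, 26), (0, 27), (1, 4), (1, 5), (1, 7), (1, 8), (1, 10), (1, 11), (1, 20), (1, 21), (1, 23), (1, 24), (1, 26), (1, 27), (2, 4), (2, 5), (2, 7), (2, 8), (2, 10), (2, 11), (2, 20), (2, 21), (2, 23), (2, 24), (2, 26), (2, 27), (3, 4), (3, 5), (3, 7), (3, 8), (3, 10), (3, 11), (3, 20), (3, 21), (3, 23), (3, 24), (3, 26), (3, 27), (4, 4), (4, 5), (4, 7), (4, 8), (4, 10), (4, 11), (4, 20), (4, 21), (4, 23), (4, 24), (4, 26), (4, 27), (5, 4), (5, 5), (5, 7), (5, 8), (5, 10), (5, 11), (5, 20), (5, 21), (5, 23), (5, 24), (5, 26), (5, 27), (6, 4), (6, 5), (6, 7), (6, 8), (6, 10), (6, 11), (6, 20), (6, 21), (6, 23), (6, 24), (6, 26), (6, 27), (7, 4), (7, 5), (7, 7), (7, 8), (7, 10), (7, 11), (7, 20), (7, 21), (7, 23), (7, 24), (7, 26), (7, 27)]
Holes: [(0, 4), (0, 5), (0, 7), (0, 8), (0, 10), (0, 11), (0, 20), (0, 21), (0, 23), (0, 24), (0, 26), (0, 27), (1, 4), (1, 5), (1, 7), (1, 8), (1, 10), (1, 11), (1, 20), (1, 21), (1, 23), (1, 24), (1, 26), (1, 27), (2, 4), (2, 5), (2, 7), (2, 8), (2, 10), (2, 11), (2, 20), (2, 21), (2, 23), (2, 24), (2, 26), (2, 27), (3, 4), (3, 5), (3, 7), (3, 8), (3, 10), (3, 11), (3, 20), (3, 21), (3, 23), (3, 24), (3, 26), (3, 27), (4, 4), (4, 5), (4, 7), (4, 8), (4, 10), (4, 11), (4, 20), (4, 21), (4, 23), (4, 24), (4, 26), (4, 27), (5, 4), (5, 5), (5, 7), (5, 8), (5, 10), (5, 11), (5, 20), (5, 21), (5, 23), (5, 24), (5, 26), (5, 27), (6, 4), (6, 5), (6, 7), (6, 8), (6, 10), (6, 11), (6, 20), (6, 21), (6, 23), (6, 24), (6, 26), (6, 27), (7, 4), (7, 5), (7, 7), (7, 8), (7, 10), (7, 11), (7, 20), (7, 21), (7, 23), (7, 24), (7, 26), (7, 27)]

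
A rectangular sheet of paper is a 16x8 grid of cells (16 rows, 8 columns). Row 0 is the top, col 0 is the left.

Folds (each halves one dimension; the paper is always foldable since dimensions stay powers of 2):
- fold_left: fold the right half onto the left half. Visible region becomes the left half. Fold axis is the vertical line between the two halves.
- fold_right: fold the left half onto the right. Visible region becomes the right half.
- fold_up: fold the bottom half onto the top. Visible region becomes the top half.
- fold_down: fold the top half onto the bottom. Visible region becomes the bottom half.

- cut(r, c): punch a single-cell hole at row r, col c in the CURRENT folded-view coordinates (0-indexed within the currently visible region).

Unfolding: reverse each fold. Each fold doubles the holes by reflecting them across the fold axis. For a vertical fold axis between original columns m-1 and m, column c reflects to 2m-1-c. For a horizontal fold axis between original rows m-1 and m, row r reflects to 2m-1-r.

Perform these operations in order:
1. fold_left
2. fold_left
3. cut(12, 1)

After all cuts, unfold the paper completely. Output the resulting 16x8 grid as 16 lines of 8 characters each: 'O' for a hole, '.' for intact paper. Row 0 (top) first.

Op 1 fold_left: fold axis v@4; visible region now rows[0,16) x cols[0,4) = 16x4
Op 2 fold_left: fold axis v@2; visible region now rows[0,16) x cols[0,2) = 16x2
Op 3 cut(12, 1): punch at orig (12,1); cuts so far [(12, 1)]; region rows[0,16) x cols[0,2) = 16x2
Unfold 1 (reflect across v@2): 2 holes -> [(12, 1), (12, 2)]
Unfold 2 (reflect across v@4): 4 holes -> [(12, 1), (12, 2), (12, 5), (12, 6)]

Answer: ........
........
........
........
........
........
........
........
........
........
........
........
.OO..OO.
........
........
........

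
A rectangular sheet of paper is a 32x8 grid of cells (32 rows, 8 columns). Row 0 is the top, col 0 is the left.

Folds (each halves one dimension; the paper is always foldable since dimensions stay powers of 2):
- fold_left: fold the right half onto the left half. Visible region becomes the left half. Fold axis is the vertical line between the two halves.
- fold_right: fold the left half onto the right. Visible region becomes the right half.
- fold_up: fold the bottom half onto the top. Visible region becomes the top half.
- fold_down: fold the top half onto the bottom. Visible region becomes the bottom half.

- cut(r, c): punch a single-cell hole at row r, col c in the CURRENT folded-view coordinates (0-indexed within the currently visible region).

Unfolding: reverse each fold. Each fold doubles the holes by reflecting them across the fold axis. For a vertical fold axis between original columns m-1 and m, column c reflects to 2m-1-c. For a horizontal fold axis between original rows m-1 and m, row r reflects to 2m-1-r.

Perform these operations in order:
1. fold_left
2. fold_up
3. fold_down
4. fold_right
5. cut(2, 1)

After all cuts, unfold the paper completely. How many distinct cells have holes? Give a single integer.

Answer: 16

Derivation:
Op 1 fold_left: fold axis v@4; visible region now rows[0,32) x cols[0,4) = 32x4
Op 2 fold_up: fold axis h@16; visible region now rows[0,16) x cols[0,4) = 16x4
Op 3 fold_down: fold axis h@8; visible region now rows[8,16) x cols[0,4) = 8x4
Op 4 fold_right: fold axis v@2; visible region now rows[8,16) x cols[2,4) = 8x2
Op 5 cut(2, 1): punch at orig (10,3); cuts so far [(10, 3)]; region rows[8,16) x cols[2,4) = 8x2
Unfold 1 (reflect across v@2): 2 holes -> [(10, 0), (10, 3)]
Unfold 2 (reflect across h@8): 4 holes -> [(5, 0), (5, 3), (10, 0), (10, 3)]
Unfold 3 (reflect across h@16): 8 holes -> [(5, 0), (5, 3), (10, 0), (10, 3), (21, 0), (21, 3), (26, 0), (26, 3)]
Unfold 4 (reflect across v@4): 16 holes -> [(5, 0), (5, 3), (5, 4), (5, 7), (10, 0), (10, 3), (10, 4), (10, 7), (21, 0), (21, 3), (21, 4), (21, 7), (26, 0), (26, 3), (26, 4), (26, 7)]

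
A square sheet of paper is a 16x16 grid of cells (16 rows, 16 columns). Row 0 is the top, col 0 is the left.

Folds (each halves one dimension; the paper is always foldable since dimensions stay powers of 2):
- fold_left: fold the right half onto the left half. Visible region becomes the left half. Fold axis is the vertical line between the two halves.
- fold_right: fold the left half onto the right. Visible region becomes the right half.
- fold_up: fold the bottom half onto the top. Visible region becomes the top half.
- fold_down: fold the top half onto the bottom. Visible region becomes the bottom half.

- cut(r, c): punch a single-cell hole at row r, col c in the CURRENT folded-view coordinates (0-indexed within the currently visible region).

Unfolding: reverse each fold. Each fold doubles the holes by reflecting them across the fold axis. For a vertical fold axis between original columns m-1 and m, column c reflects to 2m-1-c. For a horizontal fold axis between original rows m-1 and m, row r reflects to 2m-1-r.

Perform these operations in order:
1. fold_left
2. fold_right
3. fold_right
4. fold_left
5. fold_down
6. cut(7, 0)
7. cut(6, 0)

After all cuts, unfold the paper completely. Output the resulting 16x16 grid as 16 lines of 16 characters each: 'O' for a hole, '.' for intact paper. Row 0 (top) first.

Answer: OOOOOOOOOOOOOOOO
OOOOOOOOOOOOOOOO
................
................
................
................
................
................
................
................
................
................
................
................
OOOOOOOOOOOOOOOO
OOOOOOOOOOOOOOOO

Derivation:
Op 1 fold_left: fold axis v@8; visible region now rows[0,16) x cols[0,8) = 16x8
Op 2 fold_right: fold axis v@4; visible region now rows[0,16) x cols[4,8) = 16x4
Op 3 fold_right: fold axis v@6; visible region now rows[0,16) x cols[6,8) = 16x2
Op 4 fold_left: fold axis v@7; visible region now rows[0,16) x cols[6,7) = 16x1
Op 5 fold_down: fold axis h@8; visible region now rows[8,16) x cols[6,7) = 8x1
Op 6 cut(7, 0): punch at orig (15,6); cuts so far [(15, 6)]; region rows[8,16) x cols[6,7) = 8x1
Op 7 cut(6, 0): punch at orig (14,6); cuts so far [(14, 6), (15, 6)]; region rows[8,16) x cols[6,7) = 8x1
Unfold 1 (reflect across h@8): 4 holes -> [(0, 6), (1, 6), (14, 6), (15, 6)]
Unfold 2 (reflect across v@7): 8 holes -> [(0, 6), (0, 7), (1, 6), (1, 7), (14, 6), (14, 7), (15, 6), (15, 7)]
Unfold 3 (reflect across v@6): 16 holes -> [(0, 4), (0, 5), (0, 6), (0, 7), (1, 4), (1, 5), (1, 6), (1, 7), (14, 4), (14, 5), (14, 6), (14, 7), (15, 4), (15, 5), (15, 6), (15, 7)]
Unfold 4 (reflect across v@4): 32 holes -> [(0, 0), (0, 1), (0, 2), (0, 3), (0, 4), (0, 5), (0, 6), (0, 7), (1, 0), (1, 1), (1, 2), (1, 3), (1, 4), (1, 5), (1, 6), (1, 7), (14, 0), (14, 1), (14, 2), (14, 3), (14, 4), (14, 5), (14, 6), (14, 7), (15, 0), (15, 1), (15, 2), (15, 3), (15, 4), (15, 5), (15, 6), (15, 7)]
Unfold 5 (reflect across v@8): 64 holes -> [(0, 0), (0, 1), (0, 2), (0, 3), (0, 4), (0, 5), (0, 6), (0, 7), (0, 8), (0, 9), (0, 10), (0, 11), (0, 12), (0, 13), (0, 14), (0, 15), (1, 0), (1, 1), (1, 2), (1, 3), (1, 4), (1, 5), (1, 6), (1, 7), (1, 8), (1, 9), (1, 10), (1, 11), (1, 12), (1, 13), (1, 14), (1, 15), (14, 0), (14, 1), (14, 2), (14, 3), (14, 4), (14, 5), (14, 6), (14, 7), (14, 8), (14, 9), (14, 10), (14, 11), (14, 12), (14, 13), (14, 14), (14, 15), (15, 0), (15, 1), (15, 2), (15, 3), (15, 4), (15, 5), (15, 6), (15, 7), (15, 8), (15, 9), (15, 10), (15, 11), (15, 12), (15, 13), (15, 14), (15, 15)]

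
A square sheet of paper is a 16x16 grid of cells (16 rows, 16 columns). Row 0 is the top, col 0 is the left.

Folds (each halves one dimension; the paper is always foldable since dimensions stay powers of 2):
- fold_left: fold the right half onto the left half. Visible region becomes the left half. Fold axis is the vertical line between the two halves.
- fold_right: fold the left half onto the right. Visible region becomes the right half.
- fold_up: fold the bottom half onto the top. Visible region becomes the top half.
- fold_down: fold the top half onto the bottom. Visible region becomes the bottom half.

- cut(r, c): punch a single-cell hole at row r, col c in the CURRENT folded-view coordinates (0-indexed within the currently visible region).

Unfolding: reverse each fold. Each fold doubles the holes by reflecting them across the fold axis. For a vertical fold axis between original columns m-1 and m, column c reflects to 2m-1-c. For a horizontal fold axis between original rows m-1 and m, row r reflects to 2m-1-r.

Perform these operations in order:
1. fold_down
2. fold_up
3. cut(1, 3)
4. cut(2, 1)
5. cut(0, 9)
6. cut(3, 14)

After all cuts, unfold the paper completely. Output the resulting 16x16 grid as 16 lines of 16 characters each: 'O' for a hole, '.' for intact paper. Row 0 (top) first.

Answer: .........O......
...O............
.O..............
..............O.
..............O.
.O..............
...O............
.........O......
.........O......
...O............
.O..............
..............O.
..............O.
.O..............
...O............
.........O......

Derivation:
Op 1 fold_down: fold axis h@8; visible region now rows[8,16) x cols[0,16) = 8x16
Op 2 fold_up: fold axis h@12; visible region now rows[8,12) x cols[0,16) = 4x16
Op 3 cut(1, 3): punch at orig (9,3); cuts so far [(9, 3)]; region rows[8,12) x cols[0,16) = 4x16
Op 4 cut(2, 1): punch at orig (10,1); cuts so far [(9, 3), (10, 1)]; region rows[8,12) x cols[0,16) = 4x16
Op 5 cut(0, 9): punch at orig (8,9); cuts so far [(8, 9), (9, 3), (10, 1)]; region rows[8,12) x cols[0,16) = 4x16
Op 6 cut(3, 14): punch at orig (11,14); cuts so far [(8, 9), (9, 3), (10, 1), (11, 14)]; region rows[8,12) x cols[0,16) = 4x16
Unfold 1 (reflect across h@12): 8 holes -> [(8, 9), (9, 3), (10, 1), (11, 14), (12, 14), (13, 1), (14, 3), (15, 9)]
Unfold 2 (reflect across h@8): 16 holes -> [(0, 9), (1, 3), (2, 1), (3, 14), (4, 14), (5, 1), (6, 3), (7, 9), (8, 9), (9, 3), (10, 1), (11, 14), (12, 14), (13, 1), (14, 3), (15, 9)]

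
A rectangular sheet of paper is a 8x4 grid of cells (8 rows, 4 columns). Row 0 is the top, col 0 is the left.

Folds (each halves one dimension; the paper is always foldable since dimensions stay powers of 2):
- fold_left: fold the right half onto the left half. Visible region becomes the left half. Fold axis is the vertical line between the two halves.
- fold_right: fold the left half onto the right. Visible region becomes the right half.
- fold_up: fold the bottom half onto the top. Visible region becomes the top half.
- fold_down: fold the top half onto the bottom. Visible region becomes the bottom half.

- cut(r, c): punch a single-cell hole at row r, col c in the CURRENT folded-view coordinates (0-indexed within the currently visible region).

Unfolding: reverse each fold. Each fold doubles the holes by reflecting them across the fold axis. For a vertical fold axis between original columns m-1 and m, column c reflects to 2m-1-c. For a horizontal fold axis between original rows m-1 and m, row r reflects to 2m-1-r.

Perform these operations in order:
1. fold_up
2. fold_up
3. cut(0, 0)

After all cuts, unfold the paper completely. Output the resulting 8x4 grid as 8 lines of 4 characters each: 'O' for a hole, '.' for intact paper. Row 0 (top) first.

Answer: O...
....
....
O...
O...
....
....
O...

Derivation:
Op 1 fold_up: fold axis h@4; visible region now rows[0,4) x cols[0,4) = 4x4
Op 2 fold_up: fold axis h@2; visible region now rows[0,2) x cols[0,4) = 2x4
Op 3 cut(0, 0): punch at orig (0,0); cuts so far [(0, 0)]; region rows[0,2) x cols[0,4) = 2x4
Unfold 1 (reflect across h@2): 2 holes -> [(0, 0), (3, 0)]
Unfold 2 (reflect across h@4): 4 holes -> [(0, 0), (3, 0), (4, 0), (7, 0)]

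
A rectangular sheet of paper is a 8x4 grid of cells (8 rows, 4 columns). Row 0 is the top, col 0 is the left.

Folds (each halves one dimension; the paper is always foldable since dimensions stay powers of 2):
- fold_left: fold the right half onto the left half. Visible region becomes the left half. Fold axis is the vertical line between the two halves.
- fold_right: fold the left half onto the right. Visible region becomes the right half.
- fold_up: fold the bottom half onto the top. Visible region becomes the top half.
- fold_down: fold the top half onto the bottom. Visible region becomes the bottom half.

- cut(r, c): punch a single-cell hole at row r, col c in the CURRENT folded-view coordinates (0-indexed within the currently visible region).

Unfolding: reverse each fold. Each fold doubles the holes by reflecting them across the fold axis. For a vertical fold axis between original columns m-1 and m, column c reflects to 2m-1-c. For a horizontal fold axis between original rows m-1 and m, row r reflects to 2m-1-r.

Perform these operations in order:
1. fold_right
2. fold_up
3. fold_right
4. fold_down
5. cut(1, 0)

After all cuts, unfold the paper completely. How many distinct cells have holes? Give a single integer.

Op 1 fold_right: fold axis v@2; visible region now rows[0,8) x cols[2,4) = 8x2
Op 2 fold_up: fold axis h@4; visible region now rows[0,4) x cols[2,4) = 4x2
Op 3 fold_right: fold axis v@3; visible region now rows[0,4) x cols[3,4) = 4x1
Op 4 fold_down: fold axis h@2; visible region now rows[2,4) x cols[3,4) = 2x1
Op 5 cut(1, 0): punch at orig (3,3); cuts so far [(3, 3)]; region rows[2,4) x cols[3,4) = 2x1
Unfold 1 (reflect across h@2): 2 holes -> [(0, 3), (3, 3)]
Unfold 2 (reflect across v@3): 4 holes -> [(0, 2), (0, 3), (3, 2), (3, 3)]
Unfold 3 (reflect across h@4): 8 holes -> [(0, 2), (0, 3), (3, 2), (3, 3), (4, 2), (4, 3), (7, 2), (7, 3)]
Unfold 4 (reflect across v@2): 16 holes -> [(0, 0), (0, 1), (0, 2), (0, 3), (3, 0), (3, 1), (3, 2), (3, 3), (4, 0), (4, 1), (4, 2), (4, 3), (7, 0), (7, 1), (7, 2), (7, 3)]

Answer: 16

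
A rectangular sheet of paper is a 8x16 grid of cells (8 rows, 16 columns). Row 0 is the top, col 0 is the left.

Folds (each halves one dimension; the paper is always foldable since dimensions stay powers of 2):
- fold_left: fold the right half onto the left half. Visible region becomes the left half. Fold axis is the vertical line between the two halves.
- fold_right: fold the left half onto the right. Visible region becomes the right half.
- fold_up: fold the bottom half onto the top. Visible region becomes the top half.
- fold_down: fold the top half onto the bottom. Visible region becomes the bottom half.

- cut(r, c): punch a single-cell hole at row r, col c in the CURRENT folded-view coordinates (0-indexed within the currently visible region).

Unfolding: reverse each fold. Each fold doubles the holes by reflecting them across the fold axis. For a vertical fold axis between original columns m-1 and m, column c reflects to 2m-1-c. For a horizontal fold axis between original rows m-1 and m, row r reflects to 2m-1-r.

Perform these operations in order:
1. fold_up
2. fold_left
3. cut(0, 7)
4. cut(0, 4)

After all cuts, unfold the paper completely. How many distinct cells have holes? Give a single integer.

Answer: 8

Derivation:
Op 1 fold_up: fold axis h@4; visible region now rows[0,4) x cols[0,16) = 4x16
Op 2 fold_left: fold axis v@8; visible region now rows[0,4) x cols[0,8) = 4x8
Op 3 cut(0, 7): punch at orig (0,7); cuts so far [(0, 7)]; region rows[0,4) x cols[0,8) = 4x8
Op 4 cut(0, 4): punch at orig (0,4); cuts so far [(0, 4), (0, 7)]; region rows[0,4) x cols[0,8) = 4x8
Unfold 1 (reflect across v@8): 4 holes -> [(0, 4), (0, 7), (0, 8), (0, 11)]
Unfold 2 (reflect across h@4): 8 holes -> [(0, 4), (0, 7), (0, 8), (0, 11), (7, 4), (7, 7), (7, 8), (7, 11)]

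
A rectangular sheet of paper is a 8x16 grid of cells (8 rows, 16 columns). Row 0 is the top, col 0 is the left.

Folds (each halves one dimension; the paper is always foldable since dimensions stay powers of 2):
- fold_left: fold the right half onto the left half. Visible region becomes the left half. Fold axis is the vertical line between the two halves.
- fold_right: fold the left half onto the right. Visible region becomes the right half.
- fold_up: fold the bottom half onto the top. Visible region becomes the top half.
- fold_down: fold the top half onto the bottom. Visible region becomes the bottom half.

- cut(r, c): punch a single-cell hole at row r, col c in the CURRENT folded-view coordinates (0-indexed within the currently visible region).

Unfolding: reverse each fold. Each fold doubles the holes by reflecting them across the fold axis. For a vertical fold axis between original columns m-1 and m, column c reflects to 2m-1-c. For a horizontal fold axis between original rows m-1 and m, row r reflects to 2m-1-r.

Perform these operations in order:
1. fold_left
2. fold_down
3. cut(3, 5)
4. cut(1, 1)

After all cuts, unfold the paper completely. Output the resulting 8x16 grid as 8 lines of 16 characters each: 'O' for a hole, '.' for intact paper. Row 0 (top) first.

Op 1 fold_left: fold axis v@8; visible region now rows[0,8) x cols[0,8) = 8x8
Op 2 fold_down: fold axis h@4; visible region now rows[4,8) x cols[0,8) = 4x8
Op 3 cut(3, 5): punch at orig (7,5); cuts so far [(7, 5)]; region rows[4,8) x cols[0,8) = 4x8
Op 4 cut(1, 1): punch at orig (5,1); cuts so far [(5, 1), (7, 5)]; region rows[4,8) x cols[0,8) = 4x8
Unfold 1 (reflect across h@4): 4 holes -> [(0, 5), (2, 1), (5, 1), (7, 5)]
Unfold 2 (reflect across v@8): 8 holes -> [(0, 5), (0, 10), (2, 1), (2, 14), (5, 1), (5, 14), (7, 5), (7, 10)]

Answer: .....O....O.....
................
.O............O.
................
................
.O............O.
................
.....O....O.....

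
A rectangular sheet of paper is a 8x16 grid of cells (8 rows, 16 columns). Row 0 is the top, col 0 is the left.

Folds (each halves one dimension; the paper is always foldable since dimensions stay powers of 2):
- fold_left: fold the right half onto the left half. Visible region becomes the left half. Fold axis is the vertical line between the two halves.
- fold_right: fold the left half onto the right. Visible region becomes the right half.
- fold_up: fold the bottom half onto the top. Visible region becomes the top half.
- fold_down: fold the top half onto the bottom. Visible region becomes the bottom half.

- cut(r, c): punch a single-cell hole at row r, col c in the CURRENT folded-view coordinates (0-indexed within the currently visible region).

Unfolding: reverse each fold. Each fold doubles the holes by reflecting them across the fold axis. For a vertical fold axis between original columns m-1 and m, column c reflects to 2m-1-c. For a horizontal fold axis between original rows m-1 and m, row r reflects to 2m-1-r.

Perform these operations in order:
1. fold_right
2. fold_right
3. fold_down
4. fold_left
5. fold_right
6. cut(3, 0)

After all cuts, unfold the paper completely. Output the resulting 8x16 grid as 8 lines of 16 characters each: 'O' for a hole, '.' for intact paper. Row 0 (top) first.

Answer: OOOOOOOOOOOOOOOO
................
................
................
................
................
................
OOOOOOOOOOOOOOOO

Derivation:
Op 1 fold_right: fold axis v@8; visible region now rows[0,8) x cols[8,16) = 8x8
Op 2 fold_right: fold axis v@12; visible region now rows[0,8) x cols[12,16) = 8x4
Op 3 fold_down: fold axis h@4; visible region now rows[4,8) x cols[12,16) = 4x4
Op 4 fold_left: fold axis v@14; visible region now rows[4,8) x cols[12,14) = 4x2
Op 5 fold_right: fold axis v@13; visible region now rows[4,8) x cols[13,14) = 4x1
Op 6 cut(3, 0): punch at orig (7,13); cuts so far [(7, 13)]; region rows[4,8) x cols[13,14) = 4x1
Unfold 1 (reflect across v@13): 2 holes -> [(7, 12), (7, 13)]
Unfold 2 (reflect across v@14): 4 holes -> [(7, 12), (7, 13), (7, 14), (7, 15)]
Unfold 3 (reflect across h@4): 8 holes -> [(0, 12), (0, 13), (0, 14), (0, 15), (7, 12), (7, 13), (7, 14), (7, 15)]
Unfold 4 (reflect across v@12): 16 holes -> [(0, 8), (0, 9), (0, 10), (0, 11), (0, 12), (0, 13), (0, 14), (0, 15), (7, 8), (7, 9), (7, 10), (7, 11), (7, 12), (7, 13), (7, 14), (7, 15)]
Unfold 5 (reflect across v@8): 32 holes -> [(0, 0), (0, 1), (0, 2), (0, 3), (0, 4), (0, 5), (0, 6), (0, 7), (0, 8), (0, 9), (0, 10), (0, 11), (0, 12), (0, 13), (0, 14), (0, 15), (7, 0), (7, 1), (7, 2), (7, 3), (7, 4), (7, 5), (7, 6), (7, 7), (7, 8), (7, 9), (7, 10), (7, 11), (7, 12), (7, 13), (7, 14), (7, 15)]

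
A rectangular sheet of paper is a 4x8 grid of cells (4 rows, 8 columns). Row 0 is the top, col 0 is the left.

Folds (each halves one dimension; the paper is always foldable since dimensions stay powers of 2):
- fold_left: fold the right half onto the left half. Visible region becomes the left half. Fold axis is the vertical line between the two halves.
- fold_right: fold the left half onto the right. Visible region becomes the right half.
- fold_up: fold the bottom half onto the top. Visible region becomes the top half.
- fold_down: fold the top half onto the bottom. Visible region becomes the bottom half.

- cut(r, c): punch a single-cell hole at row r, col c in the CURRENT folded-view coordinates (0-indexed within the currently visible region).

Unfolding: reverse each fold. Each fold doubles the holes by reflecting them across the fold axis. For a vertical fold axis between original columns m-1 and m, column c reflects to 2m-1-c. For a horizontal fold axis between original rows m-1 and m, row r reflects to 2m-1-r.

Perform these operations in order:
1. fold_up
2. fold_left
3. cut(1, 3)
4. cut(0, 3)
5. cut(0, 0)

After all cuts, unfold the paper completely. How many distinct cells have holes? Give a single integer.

Answer: 12

Derivation:
Op 1 fold_up: fold axis h@2; visible region now rows[0,2) x cols[0,8) = 2x8
Op 2 fold_left: fold axis v@4; visible region now rows[0,2) x cols[0,4) = 2x4
Op 3 cut(1, 3): punch at orig (1,3); cuts so far [(1, 3)]; region rows[0,2) x cols[0,4) = 2x4
Op 4 cut(0, 3): punch at orig (0,3); cuts so far [(0, 3), (1, 3)]; region rows[0,2) x cols[0,4) = 2x4
Op 5 cut(0, 0): punch at orig (0,0); cuts so far [(0, 0), (0, 3), (1, 3)]; region rows[0,2) x cols[0,4) = 2x4
Unfold 1 (reflect across v@4): 6 holes -> [(0, 0), (0, 3), (0, 4), (0, 7), (1, 3), (1, 4)]
Unfold 2 (reflect across h@2): 12 holes -> [(0, 0), (0, 3), (0, 4), (0, 7), (1, 3), (1, 4), (2, 3), (2, 4), (3, 0), (3, 3), (3, 4), (3, 7)]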